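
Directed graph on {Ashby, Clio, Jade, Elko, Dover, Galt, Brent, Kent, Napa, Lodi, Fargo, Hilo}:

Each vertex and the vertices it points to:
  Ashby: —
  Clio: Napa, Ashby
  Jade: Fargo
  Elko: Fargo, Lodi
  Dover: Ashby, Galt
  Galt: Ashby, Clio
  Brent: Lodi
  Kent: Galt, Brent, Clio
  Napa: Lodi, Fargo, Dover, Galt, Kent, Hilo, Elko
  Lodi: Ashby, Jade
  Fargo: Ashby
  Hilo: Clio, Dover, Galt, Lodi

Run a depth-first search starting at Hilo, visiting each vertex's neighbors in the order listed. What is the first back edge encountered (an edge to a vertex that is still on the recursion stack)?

Galt→Clio

DFS from Hilo (visiting each vertex's neighbors in the order listed); mark gray on enter, black on exit:
Hilo gray
  Clio gray
    Napa gray
      Lodi gray
        Ashby gray
        Ashby black
        Jade gray
          Fargo gray
            Fargo→Ashby: Ashby black — skip
          Fargo black
        Jade black
      Lodi black
      Napa→Fargo: Fargo black — skip
      Dover gray
        Dover→Ashby: Ashby black — skip
        Galt gray
          Galt→Ashby: Ashby black — skip
          Galt→Clio: Clio is gray → back edge
First back edge: Galt → Clio.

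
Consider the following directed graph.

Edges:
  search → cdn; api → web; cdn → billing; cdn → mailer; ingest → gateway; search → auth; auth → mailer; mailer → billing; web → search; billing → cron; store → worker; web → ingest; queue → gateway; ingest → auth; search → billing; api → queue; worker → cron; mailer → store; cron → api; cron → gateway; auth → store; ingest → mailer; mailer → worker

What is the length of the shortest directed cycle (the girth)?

5

For each vertex v, BFS finds the shortest path from v back to v.
The shortest such closed walk is api → web → search → billing → cron → api, length 5.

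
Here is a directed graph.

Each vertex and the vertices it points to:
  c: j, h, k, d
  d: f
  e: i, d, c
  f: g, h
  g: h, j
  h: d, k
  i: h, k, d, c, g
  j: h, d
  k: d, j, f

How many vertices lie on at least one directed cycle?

6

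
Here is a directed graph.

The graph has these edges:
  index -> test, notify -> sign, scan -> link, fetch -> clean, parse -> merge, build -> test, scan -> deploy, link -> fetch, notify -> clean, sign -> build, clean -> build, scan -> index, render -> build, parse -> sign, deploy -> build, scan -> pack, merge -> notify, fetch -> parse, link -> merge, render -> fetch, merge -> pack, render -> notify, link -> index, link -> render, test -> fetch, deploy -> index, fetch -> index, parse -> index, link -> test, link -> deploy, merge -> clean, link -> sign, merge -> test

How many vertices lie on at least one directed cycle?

A vertex is on a directed cycle iff it belongs to a strongly connected component of size ≥ 2 (or has a self-loop).
The vertices on cycles are {sign, test, build, clean, fetch, index, merge, parse, notify} — 9 in total.

9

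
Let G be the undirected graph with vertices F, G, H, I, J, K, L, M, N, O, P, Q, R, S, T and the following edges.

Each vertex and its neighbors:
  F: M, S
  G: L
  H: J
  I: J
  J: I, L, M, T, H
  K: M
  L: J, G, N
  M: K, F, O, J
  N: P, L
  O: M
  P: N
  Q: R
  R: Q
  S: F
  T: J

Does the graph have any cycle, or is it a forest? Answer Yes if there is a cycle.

DFS, tracking each vertex's parent; an edge to a visited non-parent vertex closes a cycle.
Start from R:
visit R (parent –)
  visit Q (parent R)
    Q–R: parent, skip
visit F (parent –)
  visit M (parent F)
    visit K (parent M)
      K–M: parent, skip
    M–F: parent, skip
    visit O (parent M)
      O–M: parent, skip
    visit J (parent M)
      visit I (parent J)
        I–J: parent, skip
      visit L (parent J)
        L–J: parent, skip
        visit G (parent L)
          G–L: parent, skip
        visit N (parent L)
          visit P (parent N)
            P–N: parent, skip
          N–L: parent, skip
      J–M: parent, skip
      visit T (parent J)
        T–J: parent, skip
      visit H (parent J)
        H–J: parent, skip
  visit S (parent F)
    S–F: parent, skip
No non-parent visited neighbor found — the graph is a forest.

No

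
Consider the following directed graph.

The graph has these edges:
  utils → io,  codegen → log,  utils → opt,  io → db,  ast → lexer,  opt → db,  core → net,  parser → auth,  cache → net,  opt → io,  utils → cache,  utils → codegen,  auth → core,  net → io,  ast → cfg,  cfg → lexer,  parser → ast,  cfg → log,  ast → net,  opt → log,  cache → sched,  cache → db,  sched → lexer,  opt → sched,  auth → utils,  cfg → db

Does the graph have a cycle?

No

DFS with white/gray/black marking, starting from utils:
utils gray
  io gray
    db gray
    db black
  io black
  cache gray
    net gray
      net→io: io black — skip
    net black
    sched gray
      lexer gray
      lexer black
    sched black
    cache→db: db black — skip
  cache black
  opt gray
    opt→io: io black — skip
    opt→db: db black — skip
    log gray
    log black
    opt→sched: sched black — skip
  opt black
  codegen gray
    codegen→log: log black — skip
  codegen black
utils black
ast gray
  ast→lexer: lexer black — skip
  ast→net: net black — skip
  cfg gray
    cfg→lexer: lexer black — skip
    cfg→log: log black — skip
    cfg→db: db black — skip
  cfg black
ast black
core gray
  core→net: net black — skip
core black
auth gray
  auth→core: core black — skip
  auth→utils: utils black — skip
auth black
parser gray
  parser→auth: auth black — skip
  parser→ast: ast black — skip
parser black
Every edge goes to a white or black vertex — no back edge, so the graph is acyclic.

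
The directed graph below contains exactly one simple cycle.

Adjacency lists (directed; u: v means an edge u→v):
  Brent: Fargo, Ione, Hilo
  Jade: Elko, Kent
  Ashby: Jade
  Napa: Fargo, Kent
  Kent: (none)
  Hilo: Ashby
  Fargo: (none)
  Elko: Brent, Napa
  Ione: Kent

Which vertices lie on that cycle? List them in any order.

DFS with gray/black marking from Elko:
Elko gray
  Brent gray
    Fargo gray
    Fargo black
    Ione gray
      Kent gray
      Kent black
    Ione black
    Hilo gray
      Ashby gray
        Jade gray
          Jade→Elko: Elko is gray → back edge
Back edge closes the cycle Elko → Brent → Hilo → Ashby → Jade → Elko; its vertices are {Elko, Hilo, Jade, Ashby, Brent}.

Elko, Hilo, Jade, Ashby, Brent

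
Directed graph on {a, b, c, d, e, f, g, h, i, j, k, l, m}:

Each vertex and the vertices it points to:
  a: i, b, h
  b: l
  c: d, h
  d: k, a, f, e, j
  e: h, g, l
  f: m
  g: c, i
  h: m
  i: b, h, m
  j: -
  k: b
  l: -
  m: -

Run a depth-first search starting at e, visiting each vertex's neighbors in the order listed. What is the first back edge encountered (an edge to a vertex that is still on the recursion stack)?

DFS from e (visiting each vertex's neighbors in the order listed); mark gray on enter, black on exit:
e gray
  h gray
    m gray
    m black
  h black
  g gray
    c gray
      d gray
        k gray
          b gray
            l gray
            l black
          b black
        k black
        a gray
          i gray
            i→b: b black — skip
            i→h: h black — skip
            i→m: m black — skip
          i black
          a→b: b black — skip
          a→h: h black — skip
        a black
        f gray
          f→m: m black — skip
        f black
        d→e: e is gray → back edge
First back edge: d → e.

d->e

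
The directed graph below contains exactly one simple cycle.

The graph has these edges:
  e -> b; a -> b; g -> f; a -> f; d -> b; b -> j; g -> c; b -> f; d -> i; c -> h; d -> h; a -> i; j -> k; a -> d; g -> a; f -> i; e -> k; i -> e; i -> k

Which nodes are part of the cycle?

b, e, f, i

DFS with gray/black marking from b:
b gray
  f gray
    i gray
      e gray
        k gray
        k black
        e→b: b is gray → back edge
Back edge closes the cycle b → f → i → e → b; its vertices are {b, e, f, i}.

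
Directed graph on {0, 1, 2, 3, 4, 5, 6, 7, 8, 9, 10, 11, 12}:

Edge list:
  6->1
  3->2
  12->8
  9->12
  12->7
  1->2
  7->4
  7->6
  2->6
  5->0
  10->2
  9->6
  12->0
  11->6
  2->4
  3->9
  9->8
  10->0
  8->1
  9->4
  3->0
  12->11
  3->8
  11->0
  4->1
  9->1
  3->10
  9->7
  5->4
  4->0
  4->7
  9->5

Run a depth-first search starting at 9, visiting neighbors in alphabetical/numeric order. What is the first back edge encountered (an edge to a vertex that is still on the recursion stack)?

DFS from 9 (visiting neighbors in alphabetical/numeric order); mark gray on enter, black on exit:
9 gray
  1 gray
    2 gray
      4 gray
        0 gray
        0 black
        4→1: 1 is gray → back edge
First back edge: 4 → 1.

4->1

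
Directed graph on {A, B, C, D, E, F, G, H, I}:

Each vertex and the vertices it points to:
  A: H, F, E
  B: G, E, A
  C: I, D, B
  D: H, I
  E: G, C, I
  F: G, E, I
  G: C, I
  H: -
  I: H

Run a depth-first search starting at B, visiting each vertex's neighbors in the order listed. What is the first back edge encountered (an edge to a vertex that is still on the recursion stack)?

C->B

DFS from B (visiting each vertex's neighbors in the order listed); mark gray on enter, black on exit:
B gray
  G gray
    C gray
      I gray
        H gray
        H black
      I black
      D gray
        D→H: H black — skip
        D→I: I black — skip
      D black
      C→B: B is gray → back edge
First back edge: C → B.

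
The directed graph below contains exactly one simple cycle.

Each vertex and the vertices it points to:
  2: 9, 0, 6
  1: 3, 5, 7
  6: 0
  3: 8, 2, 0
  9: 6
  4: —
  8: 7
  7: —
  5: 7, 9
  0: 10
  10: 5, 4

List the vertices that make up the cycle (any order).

DFS with gray/black marking from 0:
0 gray
  10 gray
    5 gray
      7 gray
      7 black
      9 gray
        6 gray
          6→0: 0 is gray → back edge
Back edge closes the cycle 0 → 10 → 5 → 9 → 6 → 0; its vertices are {0, 5, 6, 9, 10}.

0, 5, 6, 9, 10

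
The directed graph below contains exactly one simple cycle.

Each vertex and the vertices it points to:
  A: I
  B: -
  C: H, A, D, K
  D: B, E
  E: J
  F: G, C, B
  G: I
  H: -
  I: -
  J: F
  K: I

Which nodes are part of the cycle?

C, D, E, F, J

DFS with gray/black marking from F:
F gray
  G gray
    I gray
    I black
  G black
  C gray
    H gray
    H black
    A gray
      A→I: I black — skip
    A black
    D gray
      B gray
      B black
      E gray
        J gray
          J→F: F is gray → back edge
Back edge closes the cycle F → C → D → E → J → F; its vertices are {C, D, E, F, J}.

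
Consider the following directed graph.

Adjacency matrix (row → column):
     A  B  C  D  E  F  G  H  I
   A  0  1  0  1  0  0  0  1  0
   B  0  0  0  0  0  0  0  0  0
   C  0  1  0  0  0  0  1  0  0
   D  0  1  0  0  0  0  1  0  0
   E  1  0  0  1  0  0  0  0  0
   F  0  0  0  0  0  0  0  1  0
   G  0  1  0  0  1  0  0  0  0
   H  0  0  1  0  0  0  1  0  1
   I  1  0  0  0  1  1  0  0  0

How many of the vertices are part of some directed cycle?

8

A vertex is on a directed cycle iff it belongs to a strongly connected component of size ≥ 2 (or has a self-loop).
The vertices on cycles are {A, C, D, E, F, G, H, I} — 8 in total.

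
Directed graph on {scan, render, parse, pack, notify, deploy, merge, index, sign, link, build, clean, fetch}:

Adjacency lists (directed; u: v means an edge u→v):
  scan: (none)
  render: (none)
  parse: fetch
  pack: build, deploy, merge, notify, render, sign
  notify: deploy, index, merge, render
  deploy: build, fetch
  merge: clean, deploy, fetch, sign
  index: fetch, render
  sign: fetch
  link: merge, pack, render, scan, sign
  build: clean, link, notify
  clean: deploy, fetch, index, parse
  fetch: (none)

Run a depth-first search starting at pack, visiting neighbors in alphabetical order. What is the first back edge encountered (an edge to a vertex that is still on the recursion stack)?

deploy->build

DFS from pack (visiting neighbors in alphabetical order); mark gray on enter, black on exit:
pack gray
  build gray
    clean gray
      deploy gray
        deploy→build: build is gray → back edge
First back edge: deploy → build.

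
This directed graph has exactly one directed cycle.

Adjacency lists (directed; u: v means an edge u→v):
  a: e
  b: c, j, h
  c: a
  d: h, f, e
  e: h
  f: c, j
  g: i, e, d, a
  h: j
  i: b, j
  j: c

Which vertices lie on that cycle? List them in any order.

a, c, e, h, j

DFS with gray/black marking from a:
a gray
  e gray
    h gray
      j gray
        c gray
          c→a: a is gray → back edge
Back edge closes the cycle a → e → h → j → c → a; its vertices are {a, c, e, h, j}.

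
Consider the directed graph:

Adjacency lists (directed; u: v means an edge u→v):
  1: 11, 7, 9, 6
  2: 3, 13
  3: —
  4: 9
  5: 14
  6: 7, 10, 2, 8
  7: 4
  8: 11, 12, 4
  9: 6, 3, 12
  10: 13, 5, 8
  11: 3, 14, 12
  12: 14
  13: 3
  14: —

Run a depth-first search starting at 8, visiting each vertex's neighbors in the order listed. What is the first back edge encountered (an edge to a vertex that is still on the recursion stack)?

7->4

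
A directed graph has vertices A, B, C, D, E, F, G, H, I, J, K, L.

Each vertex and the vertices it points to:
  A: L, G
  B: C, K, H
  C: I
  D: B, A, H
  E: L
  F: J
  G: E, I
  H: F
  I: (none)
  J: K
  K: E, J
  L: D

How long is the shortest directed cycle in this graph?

2

For each vertex v, BFS finds the shortest path from v back to v.
The shortest such closed walk is K → J → K, length 2.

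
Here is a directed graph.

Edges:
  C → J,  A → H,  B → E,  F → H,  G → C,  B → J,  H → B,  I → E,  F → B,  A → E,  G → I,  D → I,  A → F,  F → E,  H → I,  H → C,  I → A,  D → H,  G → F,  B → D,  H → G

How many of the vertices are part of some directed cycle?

7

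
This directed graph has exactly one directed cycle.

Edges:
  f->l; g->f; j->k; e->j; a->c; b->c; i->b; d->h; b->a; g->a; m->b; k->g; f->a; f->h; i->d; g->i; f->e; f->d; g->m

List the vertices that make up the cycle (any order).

e, f, g, j, k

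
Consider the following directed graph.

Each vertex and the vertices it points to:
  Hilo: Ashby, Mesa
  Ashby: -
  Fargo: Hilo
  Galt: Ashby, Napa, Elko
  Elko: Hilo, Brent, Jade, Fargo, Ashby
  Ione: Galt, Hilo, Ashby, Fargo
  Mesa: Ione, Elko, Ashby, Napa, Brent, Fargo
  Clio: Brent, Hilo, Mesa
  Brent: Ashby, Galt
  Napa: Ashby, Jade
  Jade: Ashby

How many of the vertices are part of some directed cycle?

7

A vertex is on a directed cycle iff it belongs to a strongly connected component of size ≥ 2 (or has a self-loop).
The vertices on cycles are {Elko, Galt, Hilo, Ione, Mesa, Brent, Fargo} — 7 in total.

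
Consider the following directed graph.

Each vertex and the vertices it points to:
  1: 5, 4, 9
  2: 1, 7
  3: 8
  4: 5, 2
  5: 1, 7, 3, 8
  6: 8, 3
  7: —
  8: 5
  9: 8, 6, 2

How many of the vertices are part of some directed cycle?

A vertex is on a directed cycle iff it belongs to a strongly connected component of size ≥ 2 (or has a self-loop).
The vertices on cycles are {1, 2, 3, 4, 5, 6, 8, 9} — 8 in total.

8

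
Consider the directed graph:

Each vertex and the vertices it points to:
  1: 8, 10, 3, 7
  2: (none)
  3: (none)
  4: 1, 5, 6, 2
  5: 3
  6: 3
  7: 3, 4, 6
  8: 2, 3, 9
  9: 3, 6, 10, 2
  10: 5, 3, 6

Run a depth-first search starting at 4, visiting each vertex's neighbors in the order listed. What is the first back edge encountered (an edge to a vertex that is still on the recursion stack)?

7→4

DFS from 4 (visiting each vertex's neighbors in the order listed); mark gray on enter, black on exit:
4 gray
  1 gray
    8 gray
      2 gray
      2 black
      3 gray
      3 black
      9 gray
        9→3: 3 black — skip
        6 gray
          6→3: 3 black — skip
        6 black
        10 gray
          5 gray
            5→3: 3 black — skip
          5 black
          10→3: 3 black — skip
          10→6: 6 black — skip
        10 black
        9→2: 2 black — skip
      9 black
    8 black
    1→10: 10 black — skip
    1→3: 3 black — skip
    7 gray
      7→3: 3 black — skip
      7→4: 4 is gray → back edge
First back edge: 7 → 4.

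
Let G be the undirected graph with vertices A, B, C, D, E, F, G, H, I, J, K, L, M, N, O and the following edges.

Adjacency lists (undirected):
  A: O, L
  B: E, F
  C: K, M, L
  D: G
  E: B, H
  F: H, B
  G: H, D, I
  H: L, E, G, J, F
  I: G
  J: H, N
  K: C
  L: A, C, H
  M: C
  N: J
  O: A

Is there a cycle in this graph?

Yes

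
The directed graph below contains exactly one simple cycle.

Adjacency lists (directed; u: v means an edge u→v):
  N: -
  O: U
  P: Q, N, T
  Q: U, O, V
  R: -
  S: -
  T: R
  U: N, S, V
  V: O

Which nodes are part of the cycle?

O, U, V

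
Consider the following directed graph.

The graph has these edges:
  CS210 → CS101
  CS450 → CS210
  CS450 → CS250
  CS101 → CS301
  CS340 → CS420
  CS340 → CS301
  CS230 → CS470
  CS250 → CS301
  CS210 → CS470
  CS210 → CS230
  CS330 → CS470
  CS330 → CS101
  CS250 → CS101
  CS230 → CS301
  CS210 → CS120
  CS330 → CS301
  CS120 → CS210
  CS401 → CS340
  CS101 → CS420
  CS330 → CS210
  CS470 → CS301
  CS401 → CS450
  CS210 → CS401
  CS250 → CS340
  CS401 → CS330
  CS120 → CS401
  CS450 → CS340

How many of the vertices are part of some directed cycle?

A vertex is on a directed cycle iff it belongs to a strongly connected component of size ≥ 2 (or has a self-loop).
The vertices on cycles are {CS120, CS210, CS330, CS401, CS450} — 5 in total.

5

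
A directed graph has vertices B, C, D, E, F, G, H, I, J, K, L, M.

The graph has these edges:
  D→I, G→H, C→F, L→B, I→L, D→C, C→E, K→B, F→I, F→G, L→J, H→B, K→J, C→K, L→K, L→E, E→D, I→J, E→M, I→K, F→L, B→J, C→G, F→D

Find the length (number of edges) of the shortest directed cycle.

3

For each vertex v, BFS finds the shortest path from v back to v.
The shortest such closed walk is E → D → C → E, length 3.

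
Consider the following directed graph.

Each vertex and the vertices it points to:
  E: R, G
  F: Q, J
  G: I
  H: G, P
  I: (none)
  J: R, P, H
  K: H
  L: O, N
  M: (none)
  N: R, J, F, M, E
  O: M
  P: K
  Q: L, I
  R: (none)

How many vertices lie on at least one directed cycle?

7

A vertex is on a directed cycle iff it belongs to a strongly connected component of size ≥ 2 (or has a self-loop).
The vertices on cycles are {F, H, K, L, N, P, Q} — 7 in total.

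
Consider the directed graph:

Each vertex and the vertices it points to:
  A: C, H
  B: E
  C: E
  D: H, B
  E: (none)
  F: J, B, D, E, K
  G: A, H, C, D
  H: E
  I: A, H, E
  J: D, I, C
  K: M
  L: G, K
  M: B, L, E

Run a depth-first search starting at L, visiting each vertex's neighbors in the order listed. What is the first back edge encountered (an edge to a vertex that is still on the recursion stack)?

M→L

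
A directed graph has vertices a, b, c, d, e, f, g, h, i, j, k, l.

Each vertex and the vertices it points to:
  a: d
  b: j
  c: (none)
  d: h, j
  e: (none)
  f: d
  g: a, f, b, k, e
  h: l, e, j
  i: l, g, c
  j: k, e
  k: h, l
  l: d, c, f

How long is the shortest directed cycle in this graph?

For each vertex v, BFS finds the shortest path from v back to v.
The shortest such closed walk is l → d → h → l, length 3.

3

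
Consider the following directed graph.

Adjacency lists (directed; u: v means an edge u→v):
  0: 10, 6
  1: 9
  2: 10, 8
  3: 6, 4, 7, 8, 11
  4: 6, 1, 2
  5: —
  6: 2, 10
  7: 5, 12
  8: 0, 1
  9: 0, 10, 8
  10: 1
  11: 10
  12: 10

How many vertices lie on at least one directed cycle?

7

A vertex is on a directed cycle iff it belongs to a strongly connected component of size ≥ 2 (or has a self-loop).
The vertices on cycles are {0, 1, 2, 6, 8, 9, 10} — 7 in total.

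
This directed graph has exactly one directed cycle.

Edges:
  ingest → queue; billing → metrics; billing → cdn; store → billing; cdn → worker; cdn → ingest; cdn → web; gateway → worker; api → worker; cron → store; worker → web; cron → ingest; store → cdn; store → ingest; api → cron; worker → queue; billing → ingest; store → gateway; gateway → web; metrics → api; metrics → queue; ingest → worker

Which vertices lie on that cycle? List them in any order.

DFS with gray/black marking from store:
store gray
  cdn gray
    web gray
    web black
    worker gray
      queue gray
      queue black
      worker→web: web black — skip
    worker black
    ingest gray
      ingest→worker: worker black — skip
      ingest→queue: queue black — skip
    ingest black
  cdn black
  gateway gray
    gateway→web: web black — skip
    gateway→worker: worker black — skip
  gateway black
  store→ingest: ingest black — skip
  billing gray
    billing→ingest: ingest black — skip
    billing→cdn: cdn black — skip
    metrics gray
      api gray
        api→worker: worker black — skip
        cron gray
          cron→ingest: ingest black — skip
          cron→store: store is gray → back edge
Back edge closes the cycle store → billing → metrics → api → cron → store; its vertices are {api, cron, store, billing, metrics}.

api, cron, store, billing, metrics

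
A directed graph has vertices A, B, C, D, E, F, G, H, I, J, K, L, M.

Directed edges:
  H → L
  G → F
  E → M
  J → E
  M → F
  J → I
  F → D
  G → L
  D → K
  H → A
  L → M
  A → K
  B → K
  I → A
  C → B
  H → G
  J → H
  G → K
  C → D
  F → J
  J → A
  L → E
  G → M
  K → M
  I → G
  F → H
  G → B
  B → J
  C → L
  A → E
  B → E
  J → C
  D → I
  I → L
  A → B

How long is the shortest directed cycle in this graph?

3

For each vertex v, BFS finds the shortest path from v back to v.
The shortest such closed walk is F → H → G → F, length 3.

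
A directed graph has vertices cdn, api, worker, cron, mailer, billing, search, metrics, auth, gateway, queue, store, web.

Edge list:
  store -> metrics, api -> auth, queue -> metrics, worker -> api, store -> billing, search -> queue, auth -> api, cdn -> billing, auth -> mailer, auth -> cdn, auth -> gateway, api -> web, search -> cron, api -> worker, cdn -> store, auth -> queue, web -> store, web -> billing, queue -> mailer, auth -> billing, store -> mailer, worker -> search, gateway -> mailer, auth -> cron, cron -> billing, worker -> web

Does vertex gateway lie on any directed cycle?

No

gateway lies on a cycle iff there is a path from gateway back to itself.
Exploring from gateway, it never reaches itself; equivalently, its strongly connected component is a singleton.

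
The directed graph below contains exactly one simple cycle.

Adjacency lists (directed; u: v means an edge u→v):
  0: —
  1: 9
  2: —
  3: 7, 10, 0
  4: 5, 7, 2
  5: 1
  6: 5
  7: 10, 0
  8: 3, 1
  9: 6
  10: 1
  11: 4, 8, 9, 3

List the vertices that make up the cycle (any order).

DFS with gray/black marking from 9:
9 gray
  6 gray
    5 gray
      1 gray
        1→9: 9 is gray → back edge
Back edge closes the cycle 9 → 6 → 5 → 1 → 9; its vertices are {1, 5, 6, 9}.

1, 5, 6, 9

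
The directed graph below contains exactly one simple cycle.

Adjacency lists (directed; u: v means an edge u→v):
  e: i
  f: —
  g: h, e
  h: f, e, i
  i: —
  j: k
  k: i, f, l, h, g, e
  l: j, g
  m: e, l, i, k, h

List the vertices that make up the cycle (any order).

DFS with gray/black marking from k:
k gray
  i gray
  i black
  f gray
  f black
  l gray
    j gray
      j→k: k is gray → back edge
Back edge closes the cycle k → l → j → k; its vertices are {j, k, l}.

j, k, l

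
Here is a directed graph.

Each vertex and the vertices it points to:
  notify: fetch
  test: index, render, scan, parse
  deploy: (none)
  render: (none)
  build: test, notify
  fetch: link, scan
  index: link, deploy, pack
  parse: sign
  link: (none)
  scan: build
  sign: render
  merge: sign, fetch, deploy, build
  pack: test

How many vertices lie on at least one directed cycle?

7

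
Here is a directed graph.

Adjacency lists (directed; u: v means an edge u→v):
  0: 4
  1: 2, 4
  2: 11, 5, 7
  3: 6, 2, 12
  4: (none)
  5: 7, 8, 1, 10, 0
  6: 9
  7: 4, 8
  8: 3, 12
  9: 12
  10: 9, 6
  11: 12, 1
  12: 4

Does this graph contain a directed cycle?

DFS with white/gray/black marking, starting from 9:
9 gray
  12 gray
    4 gray
    4 black
  12 black
9 black
0 gray
  0→4: 4 black — skip
0 black
1 gray
  2 gray
    11 gray
      11→12: 12 black — skip
      11→1: 1 is gray → back edge
Back edge found, so a cycle exists: 1 → 2 → 11 → 1.

Yes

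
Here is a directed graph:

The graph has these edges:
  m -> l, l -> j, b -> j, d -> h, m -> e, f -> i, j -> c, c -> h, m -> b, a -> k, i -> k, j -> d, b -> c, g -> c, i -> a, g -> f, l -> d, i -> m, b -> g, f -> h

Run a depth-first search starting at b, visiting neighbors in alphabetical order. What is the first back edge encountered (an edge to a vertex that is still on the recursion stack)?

DFS from b (visiting neighbors in alphabetical order); mark gray on enter, black on exit:
b gray
  c gray
    h gray
    h black
  c black
  g gray
    g→c: c black — skip
    f gray
      f→h: h black — skip
      i gray
        a gray
          k gray
          k black
        a black
        i→k: k black — skip
        m gray
          m→b: b is gray → back edge
First back edge: m → b.

m→b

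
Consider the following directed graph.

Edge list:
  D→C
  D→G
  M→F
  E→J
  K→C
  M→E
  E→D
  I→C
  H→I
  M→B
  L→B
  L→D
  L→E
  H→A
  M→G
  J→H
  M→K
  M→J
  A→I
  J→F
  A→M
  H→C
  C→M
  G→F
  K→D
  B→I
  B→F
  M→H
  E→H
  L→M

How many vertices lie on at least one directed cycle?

A vertex is on a directed cycle iff it belongs to a strongly connected component of size ≥ 2 (or has a self-loop).
The vertices on cycles are {A, B, C, D, E, H, I, J, K, M} — 10 in total.

10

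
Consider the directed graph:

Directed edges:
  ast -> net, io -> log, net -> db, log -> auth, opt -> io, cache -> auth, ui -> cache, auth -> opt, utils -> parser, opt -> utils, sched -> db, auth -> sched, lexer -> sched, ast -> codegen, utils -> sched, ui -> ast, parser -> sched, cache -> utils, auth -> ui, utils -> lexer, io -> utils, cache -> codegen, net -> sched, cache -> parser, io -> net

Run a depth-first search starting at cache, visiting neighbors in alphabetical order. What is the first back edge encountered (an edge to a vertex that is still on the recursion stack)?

log→auth

DFS from cache (visiting neighbors in alphabetical order); mark gray on enter, black on exit:
cache gray
  auth gray
    opt gray
      io gray
        log gray
          log→auth: auth is gray → back edge
First back edge: log → auth.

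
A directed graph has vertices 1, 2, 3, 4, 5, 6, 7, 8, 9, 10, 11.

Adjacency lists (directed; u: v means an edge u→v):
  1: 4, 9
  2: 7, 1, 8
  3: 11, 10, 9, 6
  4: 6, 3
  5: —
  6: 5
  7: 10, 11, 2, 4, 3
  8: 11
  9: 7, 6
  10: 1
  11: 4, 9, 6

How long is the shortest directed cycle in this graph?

For each vertex v, BFS finds the shortest path from v back to v.
The shortest such closed walk is 7 → 2 → 7, length 2.

2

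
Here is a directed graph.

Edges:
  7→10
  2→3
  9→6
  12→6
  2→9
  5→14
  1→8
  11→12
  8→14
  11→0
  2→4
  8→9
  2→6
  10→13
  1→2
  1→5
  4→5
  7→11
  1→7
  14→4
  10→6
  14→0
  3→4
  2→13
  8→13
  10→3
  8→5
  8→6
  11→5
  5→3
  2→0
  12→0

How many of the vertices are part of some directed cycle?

A vertex is on a directed cycle iff it belongs to a strongly connected component of size ≥ 2 (or has a self-loop).
The vertices on cycles are {3, 4, 5, 14} — 4 in total.

4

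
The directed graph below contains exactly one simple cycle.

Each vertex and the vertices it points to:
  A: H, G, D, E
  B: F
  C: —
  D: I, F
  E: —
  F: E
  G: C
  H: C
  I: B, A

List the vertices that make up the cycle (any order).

A, D, I

DFS with gray/black marking from A:
A gray
  H gray
    C gray
    C black
  H black
  G gray
    G→C: C black — skip
  G black
  D gray
    I gray
      B gray
        F gray
          E gray
          E black
        F black
      B black
      I→A: A is gray → back edge
Back edge closes the cycle A → D → I → A; its vertices are {A, D, I}.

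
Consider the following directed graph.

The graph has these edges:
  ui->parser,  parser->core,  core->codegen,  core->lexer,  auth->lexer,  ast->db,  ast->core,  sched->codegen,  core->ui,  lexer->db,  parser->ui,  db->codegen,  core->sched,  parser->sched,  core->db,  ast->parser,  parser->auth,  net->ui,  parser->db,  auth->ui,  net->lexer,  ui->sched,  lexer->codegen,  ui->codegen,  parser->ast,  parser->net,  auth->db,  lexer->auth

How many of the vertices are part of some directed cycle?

A vertex is on a directed cycle iff it belongs to a strongly connected component of size ≥ 2 (or has a self-loop).
The vertices on cycles are {ui, ast, net, auth, core, lexer, parser} — 7 in total.

7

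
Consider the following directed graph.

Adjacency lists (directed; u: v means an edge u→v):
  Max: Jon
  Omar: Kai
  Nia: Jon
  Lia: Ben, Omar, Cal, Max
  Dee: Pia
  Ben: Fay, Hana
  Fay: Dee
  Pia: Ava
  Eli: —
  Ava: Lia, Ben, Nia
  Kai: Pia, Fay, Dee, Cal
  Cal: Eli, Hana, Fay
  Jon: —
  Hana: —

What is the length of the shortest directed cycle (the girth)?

5

For each vertex v, BFS finds the shortest path from v back to v.
The shortest such closed walk is Ava → Lia → Omar → Kai → Pia → Ava, length 5.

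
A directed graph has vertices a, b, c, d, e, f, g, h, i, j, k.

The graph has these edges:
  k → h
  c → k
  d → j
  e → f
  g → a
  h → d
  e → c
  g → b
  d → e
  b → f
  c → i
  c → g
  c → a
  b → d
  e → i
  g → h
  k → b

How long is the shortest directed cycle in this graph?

5

For each vertex v, BFS finds the shortest path from v back to v.
The shortest such closed walk is d → e → c → g → h → d, length 5.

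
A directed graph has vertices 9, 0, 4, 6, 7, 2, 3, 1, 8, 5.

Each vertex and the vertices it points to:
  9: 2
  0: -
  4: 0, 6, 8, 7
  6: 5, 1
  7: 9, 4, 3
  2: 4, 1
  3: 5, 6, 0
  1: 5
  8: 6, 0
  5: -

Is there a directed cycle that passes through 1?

1 lies on a cycle iff there is a path from 1 back to itself.
Exploring from 1, it never reaches itself; equivalently, its strongly connected component is a singleton.

No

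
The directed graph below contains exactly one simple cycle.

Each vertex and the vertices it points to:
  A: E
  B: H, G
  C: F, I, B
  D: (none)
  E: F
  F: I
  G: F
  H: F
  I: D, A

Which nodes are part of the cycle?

A, E, F, I

DFS with gray/black marking from I:
I gray
  D gray
  D black
  A gray
    E gray
      F gray
        F→I: I is gray → back edge
Back edge closes the cycle I → A → E → F → I; its vertices are {A, E, F, I}.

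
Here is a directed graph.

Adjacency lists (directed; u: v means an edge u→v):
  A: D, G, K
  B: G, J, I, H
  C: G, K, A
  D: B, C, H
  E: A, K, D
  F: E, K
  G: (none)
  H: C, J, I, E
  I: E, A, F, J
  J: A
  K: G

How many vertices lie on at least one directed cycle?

9

A vertex is on a directed cycle iff it belongs to a strongly connected component of size ≥ 2 (or has a self-loop).
The vertices on cycles are {A, B, C, D, E, F, H, I, J} — 9 in total.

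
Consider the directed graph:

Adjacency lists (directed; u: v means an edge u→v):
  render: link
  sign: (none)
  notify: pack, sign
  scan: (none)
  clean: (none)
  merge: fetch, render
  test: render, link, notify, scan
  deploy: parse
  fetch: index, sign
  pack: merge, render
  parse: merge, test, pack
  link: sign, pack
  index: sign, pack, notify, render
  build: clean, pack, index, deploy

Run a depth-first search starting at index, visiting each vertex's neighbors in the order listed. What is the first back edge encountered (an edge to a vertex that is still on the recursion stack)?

DFS from index (visiting each vertex's neighbors in the order listed); mark gray on enter, black on exit:
index gray
  sign gray
  sign black
  pack gray
    merge gray
      fetch gray
        fetch→index: index is gray → back edge
First back edge: fetch → index.

fetch→index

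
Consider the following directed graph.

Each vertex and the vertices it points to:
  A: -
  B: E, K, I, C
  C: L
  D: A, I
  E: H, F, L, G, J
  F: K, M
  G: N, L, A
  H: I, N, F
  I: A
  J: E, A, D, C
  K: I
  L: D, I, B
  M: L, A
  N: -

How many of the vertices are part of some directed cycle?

9

A vertex is on a directed cycle iff it belongs to a strongly connected component of size ≥ 2 (or has a self-loop).
The vertices on cycles are {B, C, E, F, G, H, J, L, M} — 9 in total.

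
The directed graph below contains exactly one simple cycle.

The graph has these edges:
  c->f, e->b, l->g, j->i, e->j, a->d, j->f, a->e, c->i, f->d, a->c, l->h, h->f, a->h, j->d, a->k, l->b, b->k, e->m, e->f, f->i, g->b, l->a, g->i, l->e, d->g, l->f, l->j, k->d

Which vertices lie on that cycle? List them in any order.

b, d, g, k

DFS with gray/black marking from g:
g gray
  b gray
    k gray
      d gray
        d→g: g is gray → back edge
Back edge closes the cycle g → b → k → d → g; its vertices are {b, d, g, k}.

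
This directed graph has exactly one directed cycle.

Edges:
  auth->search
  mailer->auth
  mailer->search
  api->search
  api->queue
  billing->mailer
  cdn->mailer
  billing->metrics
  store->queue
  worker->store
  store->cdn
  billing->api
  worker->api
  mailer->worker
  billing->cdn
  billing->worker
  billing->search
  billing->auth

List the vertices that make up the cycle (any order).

cdn, store, mailer, worker

DFS with gray/black marking from worker:
worker gray
  api gray
    search gray
    search black
    queue gray
    queue black
  api black
  store gray
    store→queue: queue black — skip
    cdn gray
      mailer gray
        auth gray
          auth→search: search black — skip
        auth black
        mailer→worker: worker is gray → back edge
Back edge closes the cycle worker → store → cdn → mailer → worker; its vertices are {cdn, store, mailer, worker}.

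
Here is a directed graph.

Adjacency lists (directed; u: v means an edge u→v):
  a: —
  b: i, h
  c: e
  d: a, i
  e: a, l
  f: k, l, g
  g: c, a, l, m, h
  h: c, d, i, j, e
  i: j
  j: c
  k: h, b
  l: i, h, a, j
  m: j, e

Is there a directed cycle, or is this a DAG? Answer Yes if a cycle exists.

DFS with white/gray/black marking, starting from i:
i gray
  j gray
    c gray
      e gray
        a gray
        a black
        l gray
          l→i: i is gray → back edge
Back edge found, so a cycle exists: i → j → c → e → l → i.

Yes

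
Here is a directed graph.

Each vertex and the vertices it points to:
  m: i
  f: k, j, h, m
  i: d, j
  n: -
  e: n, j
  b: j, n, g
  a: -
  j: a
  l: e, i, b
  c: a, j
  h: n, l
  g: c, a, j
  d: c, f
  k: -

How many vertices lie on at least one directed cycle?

6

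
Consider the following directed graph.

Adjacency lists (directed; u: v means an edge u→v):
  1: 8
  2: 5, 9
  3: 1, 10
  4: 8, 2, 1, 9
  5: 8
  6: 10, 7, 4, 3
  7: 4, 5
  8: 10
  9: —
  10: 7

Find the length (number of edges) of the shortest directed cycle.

4

For each vertex v, BFS finds the shortest path from v back to v.
The shortest such closed walk is 4 → 8 → 10 → 7 → 4, length 4.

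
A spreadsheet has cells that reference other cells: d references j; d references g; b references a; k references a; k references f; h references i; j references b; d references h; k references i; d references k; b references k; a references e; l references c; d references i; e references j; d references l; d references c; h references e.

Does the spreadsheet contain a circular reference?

Yes

DFS with white/gray/black marking, starting from k:
k gray
  a gray
    e gray
      j gray
        b gray
          b→a: a is gray → back edge
Back edge found, so a cycle exists: a → e → j → b → a.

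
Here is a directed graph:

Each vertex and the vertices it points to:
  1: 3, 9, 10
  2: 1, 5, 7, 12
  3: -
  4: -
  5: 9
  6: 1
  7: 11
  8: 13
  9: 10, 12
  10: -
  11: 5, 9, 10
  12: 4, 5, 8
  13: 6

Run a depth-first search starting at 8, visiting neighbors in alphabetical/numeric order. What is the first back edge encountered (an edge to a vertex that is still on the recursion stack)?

5->9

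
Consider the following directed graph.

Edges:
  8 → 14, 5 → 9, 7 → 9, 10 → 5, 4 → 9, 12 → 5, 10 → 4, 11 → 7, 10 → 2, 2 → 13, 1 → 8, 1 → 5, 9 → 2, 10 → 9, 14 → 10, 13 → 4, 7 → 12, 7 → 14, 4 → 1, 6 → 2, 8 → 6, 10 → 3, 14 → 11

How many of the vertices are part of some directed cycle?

A vertex is on a directed cycle iff it belongs to a strongly connected component of size ≥ 2 (or has a self-loop).
The vertices on cycles are {1, 2, 4, 5, 6, 7, 8, 9, 10, 11, 12, 13, 14} — 13 in total.

13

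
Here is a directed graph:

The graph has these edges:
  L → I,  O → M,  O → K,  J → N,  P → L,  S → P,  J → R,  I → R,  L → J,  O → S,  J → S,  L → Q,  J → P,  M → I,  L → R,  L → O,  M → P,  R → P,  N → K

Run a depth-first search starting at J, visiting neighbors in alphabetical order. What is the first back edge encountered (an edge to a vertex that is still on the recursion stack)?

R->P

DFS from J (visiting neighbors in alphabetical order); mark gray on enter, black on exit:
J gray
  N gray
    K gray
    K black
  N black
  P gray
    L gray
      I gray
        R gray
          R→P: P is gray → back edge
First back edge: R → P.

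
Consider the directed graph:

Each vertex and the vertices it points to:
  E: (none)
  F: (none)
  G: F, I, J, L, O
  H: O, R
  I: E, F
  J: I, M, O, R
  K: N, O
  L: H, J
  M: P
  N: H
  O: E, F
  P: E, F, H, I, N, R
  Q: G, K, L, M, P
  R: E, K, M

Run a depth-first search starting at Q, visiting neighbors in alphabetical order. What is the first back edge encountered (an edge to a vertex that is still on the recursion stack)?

DFS from Q (visiting neighbors in alphabetical order); mark gray on enter, black on exit:
Q gray
  G gray
    F gray
    F black
    I gray
      E gray
      E black
      I→F: F black — skip
    I black
    J gray
      J→I: I black — skip
      M gray
        P gray
          P→E: E black — skip
          P→F: F black — skip
          H gray
            O gray
              O→E: E black — skip
              O→F: F black — skip
            O black
            R gray
              R→E: E black — skip
              K gray
                N gray
                  N→H: H is gray → back edge
First back edge: N → H.

N→H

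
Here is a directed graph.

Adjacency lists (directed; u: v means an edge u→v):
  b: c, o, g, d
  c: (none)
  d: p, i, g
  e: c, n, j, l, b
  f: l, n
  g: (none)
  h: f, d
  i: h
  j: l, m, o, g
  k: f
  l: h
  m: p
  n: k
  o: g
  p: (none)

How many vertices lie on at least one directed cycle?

7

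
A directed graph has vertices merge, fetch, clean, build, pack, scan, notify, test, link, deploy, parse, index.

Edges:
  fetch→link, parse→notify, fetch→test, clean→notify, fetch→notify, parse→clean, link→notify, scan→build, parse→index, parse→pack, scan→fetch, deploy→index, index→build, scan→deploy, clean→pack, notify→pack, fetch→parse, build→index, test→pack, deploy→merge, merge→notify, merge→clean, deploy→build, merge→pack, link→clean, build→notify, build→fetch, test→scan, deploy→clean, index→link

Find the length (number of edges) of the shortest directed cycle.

2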